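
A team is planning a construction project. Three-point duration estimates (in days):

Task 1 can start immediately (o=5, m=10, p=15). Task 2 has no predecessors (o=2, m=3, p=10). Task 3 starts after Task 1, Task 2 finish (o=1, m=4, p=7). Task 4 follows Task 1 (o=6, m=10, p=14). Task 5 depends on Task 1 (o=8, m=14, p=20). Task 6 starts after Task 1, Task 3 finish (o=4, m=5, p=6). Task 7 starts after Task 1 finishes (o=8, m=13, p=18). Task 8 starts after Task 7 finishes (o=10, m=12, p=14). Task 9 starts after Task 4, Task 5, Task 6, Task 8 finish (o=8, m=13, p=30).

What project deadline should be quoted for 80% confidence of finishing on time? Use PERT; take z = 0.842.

53.7 days

te_Task 1 = (5 + 4·10 + 15)/6 = 60/6 = 10; σ²_Task 1 = ((15−5)/6)² = 2.778
te_Task 2 = (2 + 4·3 + 10)/6 = 24/6 = 4; σ²_Task 2 = ((10−2)/6)² = 1.778
te_Task 3 = (1 + 4·4 + 7)/6 = 24/6 = 4; σ²_Task 3 = ((7−1)/6)² = 1.000
te_Task 4 = (6 + 4·10 + 14)/6 = 60/6 = 10; σ²_Task 4 = ((14−6)/6)² = 1.778
te_Task 5 = (8 + 4·14 + 20)/6 = 84/6 = 14; σ²_Task 5 = ((20−8)/6)² = 4.000
te_Task 6 = (4 + 4·5 + 6)/6 = 30/6 = 5; σ²_Task 6 = ((6−4)/6)² = 0.111
te_Task 7 = (8 + 4·13 + 18)/6 = 78/6 = 13; σ²_Task 7 = ((18−8)/6)² = 2.778
te_Task 8 = (10 + 4·12 + 14)/6 = 72/6 = 12; σ²_Task 8 = ((14−10)/6)² = 0.444
te_Task 9 = (8 + 4·13 + 30)/6 = 90/6 = 15; σ²_Task 9 = ((30−8)/6)² = 13.444

Forward pass:
ES_Task 1 = 0; EF_Task 1 = 10
ES_Task 2 = 0; EF_Task 2 = 4
ES_Task 3 = max(EF_Task 1=10, EF_Task 2=4) = 10; EF_Task 3 = 10+4 = 14
ES_Task 4 = 10; EF_Task 4 = 10+10 = 20
ES_Task 5 = 10; EF_Task 5 = 10+14 = 24
ES_Task 6 = max(EF_Task 1=10, EF_Task 3=14) = 14; EF_Task 6 = 14+5 = 19
ES_Task 7 = 10; EF_Task 7 = 10+13 = 23
ES_Task 8 = 23; EF_Task 8 = 23+12 = 35
ES_Task 9 = max(EF_Task 4=20, EF_Task 5=24, EF_Task 6=19, EF_Task 8=35) = 35; EF_Task 9 = 35+15 = 50
Expected project duration μ = 50 days. Critical path: Task 1 → Task 7 → Task 8 → Task 9.

Variance along critical path = 2.778 + 2.778 + 0.444 + 13.444 = 19.444; σ = 4.410 days.
D = μ + z·σ = 50 + 0.842·4.410 = 53.7 days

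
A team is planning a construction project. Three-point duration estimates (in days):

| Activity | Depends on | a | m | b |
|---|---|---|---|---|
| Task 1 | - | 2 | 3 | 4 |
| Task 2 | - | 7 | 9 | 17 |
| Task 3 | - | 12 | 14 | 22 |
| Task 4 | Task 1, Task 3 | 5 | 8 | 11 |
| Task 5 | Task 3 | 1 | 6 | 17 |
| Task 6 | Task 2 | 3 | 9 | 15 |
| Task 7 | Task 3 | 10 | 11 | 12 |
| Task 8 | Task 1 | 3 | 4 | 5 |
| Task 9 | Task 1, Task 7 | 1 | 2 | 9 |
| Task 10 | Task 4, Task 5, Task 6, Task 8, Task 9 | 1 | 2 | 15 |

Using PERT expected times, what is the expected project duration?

te_Task 1 = (2 + 4·3 + 4)/6 = 18/6 = 3
te_Task 2 = (7 + 4·9 + 17)/6 = 60/6 = 10
te_Task 3 = (12 + 4·14 + 22)/6 = 90/6 = 15
te_Task 4 = (5 + 4·8 + 11)/6 = 48/6 = 8
te_Task 5 = (1 + 4·6 + 17)/6 = 42/6 = 7
te_Task 6 = (3 + 4·9 + 15)/6 = 54/6 = 9
te_Task 7 = (10 + 4·11 + 12)/6 = 66/6 = 11
te_Task 8 = (3 + 4·4 + 5)/6 = 24/6 = 4
te_Task 9 = (1 + 4·2 + 9)/6 = 18/6 = 3
te_Task 10 = (1 + 4·2 + 15)/6 = 24/6 = 4

Forward pass:
ES_Task 1 = 0; EF_Task 1 = 3
ES_Task 2 = 0; EF_Task 2 = 10
ES_Task 3 = 0; EF_Task 3 = 15
ES_Task 4 = max(EF_Task 1=3, EF_Task 3=15) = 15; EF_Task 4 = 15+8 = 23
ES_Task 5 = 15; EF_Task 5 = 15+7 = 22
ES_Task 6 = 10; EF_Task 6 = 10+9 = 19
ES_Task 7 = 15; EF_Task 7 = 15+11 = 26
ES_Task 8 = 3; EF_Task 8 = 3+4 = 7
ES_Task 9 = max(EF_Task 1=3, EF_Task 7=26) = 26; EF_Task 9 = 26+3 = 29
ES_Task 10 = max(EF_Task 4=23, EF_Task 5=22, EF_Task 6=19, EF_Task 8=7, EF_Task 9=29) = 29; EF_Task 10 = 29+4 = 33
Expected project duration μ = 33 days. Critical path: Task 3 → Task 7 → Task 9 → Task 10.

33 days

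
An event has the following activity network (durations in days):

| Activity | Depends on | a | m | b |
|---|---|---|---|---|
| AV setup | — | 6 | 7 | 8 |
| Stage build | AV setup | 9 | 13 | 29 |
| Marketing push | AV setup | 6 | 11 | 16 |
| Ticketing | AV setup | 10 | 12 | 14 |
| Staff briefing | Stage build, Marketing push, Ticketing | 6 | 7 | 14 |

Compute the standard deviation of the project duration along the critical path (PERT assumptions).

3.61 days

te_AV setup = (6 + 4·7 + 8)/6 = 42/6 = 7; σ²_AV setup = ((8−6)/6)² = 0.111
te_Stage build = (9 + 4·13 + 29)/6 = 90/6 = 15; σ²_Stage build = ((29−9)/6)² = 11.111
te_Marketing push = (6 + 4·11 + 16)/6 = 66/6 = 11; σ²_Marketing push = ((16−6)/6)² = 2.778
te_Ticketing = (10 + 4·12 + 14)/6 = 72/6 = 12; σ²_Ticketing = ((14−10)/6)² = 0.444
te_Staff briefing = (6 + 4·7 + 14)/6 = 48/6 = 8; σ²_Staff briefing = ((14−6)/6)² = 1.778

Forward pass:
ES_AV setup = 0; EF_AV setup = 7
ES_Stage build = 7; EF_Stage build = 7+15 = 22
ES_Marketing push = 7; EF_Marketing push = 7+11 = 18
ES_Ticketing = 7; EF_Ticketing = 7+12 = 19
ES_Staff briefing = max(EF_Stage build=22, EF_Marketing push=18, EF_Ticketing=19) = 22; EF_Staff briefing = 22+8 = 30
Expected project duration μ = 30 days. Critical path: AV setup → Stage build → Staff briefing.

Variance along critical path = 0.111 + 11.111 + 1.778 = 13.000
σ = √13.000 = 3.606 days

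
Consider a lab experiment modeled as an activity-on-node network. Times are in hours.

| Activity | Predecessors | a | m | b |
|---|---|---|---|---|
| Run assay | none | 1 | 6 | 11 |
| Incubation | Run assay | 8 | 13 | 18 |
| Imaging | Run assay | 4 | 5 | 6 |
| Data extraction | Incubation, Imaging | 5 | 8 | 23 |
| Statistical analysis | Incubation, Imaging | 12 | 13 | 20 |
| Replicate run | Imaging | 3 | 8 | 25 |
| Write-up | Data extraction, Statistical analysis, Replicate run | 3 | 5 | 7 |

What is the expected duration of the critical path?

te_Run assay = (1 + 4·6 + 11)/6 = 36/6 = 6
te_Incubation = (8 + 4·13 + 18)/6 = 78/6 = 13
te_Imaging = (4 + 4·5 + 6)/6 = 30/6 = 5
te_Data extraction = (5 + 4·8 + 23)/6 = 60/6 = 10
te_Statistical analysis = (12 + 4·13 + 20)/6 = 84/6 = 14
te_Replicate run = (3 + 4·8 + 25)/6 = 60/6 = 10
te_Write-up = (3 + 4·5 + 7)/6 = 30/6 = 5

Forward pass:
ES_Run assay = 0; EF_Run assay = 6
ES_Incubation = 6; EF_Incubation = 6+13 = 19
ES_Imaging = 6; EF_Imaging = 6+5 = 11
ES_Data extraction = max(EF_Incubation=19, EF_Imaging=11) = 19; EF_Data extraction = 19+10 = 29
ES_Statistical analysis = max(EF_Incubation=19, EF_Imaging=11) = 19; EF_Statistical analysis = 19+14 = 33
ES_Replicate run = 11; EF_Replicate run = 11+10 = 21
ES_Write-up = max(EF_Data extraction=29, EF_Statistical analysis=33, EF_Replicate run=21) = 33; EF_Write-up = 33+5 = 38
Expected project duration μ = 38 hours. Critical path: Run assay → Incubation → Statistical analysis → Write-up.

38 hours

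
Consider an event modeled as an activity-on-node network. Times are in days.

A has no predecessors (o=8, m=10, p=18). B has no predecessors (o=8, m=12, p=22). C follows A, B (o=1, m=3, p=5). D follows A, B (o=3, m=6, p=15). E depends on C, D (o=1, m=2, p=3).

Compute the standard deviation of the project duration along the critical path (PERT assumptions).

te_A = (8 + 4·10 + 18)/6 = 66/6 = 11; σ²_A = ((18−8)/6)² = 2.778
te_B = (8 + 4·12 + 22)/6 = 78/6 = 13; σ²_B = ((22−8)/6)² = 5.444
te_C = (1 + 4·3 + 5)/6 = 18/6 = 3; σ²_C = ((5−1)/6)² = 0.444
te_D = (3 + 4·6 + 15)/6 = 42/6 = 7; σ²_D = ((15−3)/6)² = 4.000
te_E = (1 + 4·2 + 3)/6 = 12/6 = 2; σ²_E = ((3−1)/6)² = 0.111

Forward pass:
ES_A = 0; EF_A = 11
ES_B = 0; EF_B = 13
ES_C = max(EF_A=11, EF_B=13) = 13; EF_C = 13+3 = 16
ES_D = max(EF_A=11, EF_B=13) = 13; EF_D = 13+7 = 20
ES_E = max(EF_C=16, EF_D=20) = 20; EF_E = 20+2 = 22
Expected project duration μ = 22 days. Critical path: B → D → E.

Variance along critical path = 5.444 + 4.000 + 0.111 = 9.556
σ = √9.556 = 3.091 days

3.09 days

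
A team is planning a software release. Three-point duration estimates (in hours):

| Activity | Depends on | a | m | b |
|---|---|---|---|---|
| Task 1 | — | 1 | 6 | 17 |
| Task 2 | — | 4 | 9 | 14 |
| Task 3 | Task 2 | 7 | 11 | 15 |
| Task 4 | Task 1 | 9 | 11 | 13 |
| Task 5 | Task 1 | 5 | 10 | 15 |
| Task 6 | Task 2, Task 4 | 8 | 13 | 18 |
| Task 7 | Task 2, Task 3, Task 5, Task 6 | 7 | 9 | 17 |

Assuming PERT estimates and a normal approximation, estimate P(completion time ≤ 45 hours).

0.865

te_Task 1 = (1 + 4·6 + 17)/6 = 42/6 = 7; σ²_Task 1 = ((17−1)/6)² = 7.111
te_Task 2 = (4 + 4·9 + 14)/6 = 54/6 = 9; σ²_Task 2 = ((14−4)/6)² = 2.778
te_Task 3 = (7 + 4·11 + 15)/6 = 66/6 = 11; σ²_Task 3 = ((15−7)/6)² = 1.778
te_Task 4 = (9 + 4·11 + 13)/6 = 66/6 = 11; σ²_Task 4 = ((13−9)/6)² = 0.444
te_Task 5 = (5 + 4·10 + 15)/6 = 60/6 = 10; σ²_Task 5 = ((15−5)/6)² = 2.778
te_Task 6 = (8 + 4·13 + 18)/6 = 78/6 = 13; σ²_Task 6 = ((18−8)/6)² = 2.778
te_Task 7 = (7 + 4·9 + 17)/6 = 60/6 = 10; σ²_Task 7 = ((17−7)/6)² = 2.778

Forward pass:
ES_Task 1 = 0; EF_Task 1 = 7
ES_Task 2 = 0; EF_Task 2 = 9
ES_Task 3 = 9; EF_Task 3 = 9+11 = 20
ES_Task 4 = 7; EF_Task 4 = 7+11 = 18
ES_Task 5 = 7; EF_Task 5 = 7+10 = 17
ES_Task 6 = max(EF_Task 2=9, EF_Task 4=18) = 18; EF_Task 6 = 18+13 = 31
ES_Task 7 = max(EF_Task 2=9, EF_Task 3=20, EF_Task 5=17, EF_Task 6=31) = 31; EF_Task 7 = 31+10 = 41
Expected project duration μ = 41 hours. Critical path: Task 1 → Task 4 → Task 6 → Task 7.

Variance along critical path = 7.111 + 0.444 + 2.778 + 2.778 = 13.111; σ = √13.111 = 3.621 hours.
Z = (45 − 41) / 3.621 = 1.105
P(T ≤ 45) = Φ(1.105) ≈ 0.865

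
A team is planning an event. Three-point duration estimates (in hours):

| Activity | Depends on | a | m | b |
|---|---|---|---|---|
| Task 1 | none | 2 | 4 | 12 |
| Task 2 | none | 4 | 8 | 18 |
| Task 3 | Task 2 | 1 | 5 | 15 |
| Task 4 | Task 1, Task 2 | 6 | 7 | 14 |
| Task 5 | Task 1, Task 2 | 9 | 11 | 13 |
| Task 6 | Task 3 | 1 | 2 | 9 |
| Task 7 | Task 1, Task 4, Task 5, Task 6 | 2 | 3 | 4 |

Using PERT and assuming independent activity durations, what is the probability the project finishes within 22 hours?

te_Task 1 = (2 + 4·4 + 12)/6 = 30/6 = 5; σ²_Task 1 = ((12−2)/6)² = 2.778
te_Task 2 = (4 + 4·8 + 18)/6 = 54/6 = 9; σ²_Task 2 = ((18−4)/6)² = 5.444
te_Task 3 = (1 + 4·5 + 15)/6 = 36/6 = 6; σ²_Task 3 = ((15−1)/6)² = 5.444
te_Task 4 = (6 + 4·7 + 14)/6 = 48/6 = 8; σ²_Task 4 = ((14−6)/6)² = 1.778
te_Task 5 = (9 + 4·11 + 13)/6 = 66/6 = 11; σ²_Task 5 = ((13−9)/6)² = 0.444
te_Task 6 = (1 + 4·2 + 9)/6 = 18/6 = 3; σ²_Task 6 = ((9−1)/6)² = 1.778
te_Task 7 = (2 + 4·3 + 4)/6 = 18/6 = 3; σ²_Task 7 = ((4−2)/6)² = 0.111

Forward pass:
ES_Task 1 = 0; EF_Task 1 = 5
ES_Task 2 = 0; EF_Task 2 = 9
ES_Task 3 = 9; EF_Task 3 = 9+6 = 15
ES_Task 4 = max(EF_Task 1=5, EF_Task 2=9) = 9; EF_Task 4 = 9+8 = 17
ES_Task 5 = max(EF_Task 1=5, EF_Task 2=9) = 9; EF_Task 5 = 9+11 = 20
ES_Task 6 = 15; EF_Task 6 = 15+3 = 18
ES_Task 7 = max(EF_Task 1=5, EF_Task 4=17, EF_Task 5=20, EF_Task 6=18) = 20; EF_Task 7 = 20+3 = 23
Expected project duration μ = 23 hours. Critical path: Task 2 → Task 5 → Task 7.

Variance along critical path = 5.444 + 0.444 + 0.111 = 6.000; σ = √6.000 = 2.449 hours.
Z = (22 − 23) / 2.449 = -0.408
P(T ≤ 22) = Φ(-0.408) ≈ 0.342

0.342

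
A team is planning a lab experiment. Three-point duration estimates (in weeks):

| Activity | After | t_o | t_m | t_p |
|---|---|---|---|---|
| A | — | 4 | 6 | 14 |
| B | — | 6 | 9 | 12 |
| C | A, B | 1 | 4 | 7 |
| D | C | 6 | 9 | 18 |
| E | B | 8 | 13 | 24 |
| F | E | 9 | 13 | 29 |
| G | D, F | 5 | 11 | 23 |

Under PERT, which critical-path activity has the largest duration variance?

F

te_A = (4 + 4·6 + 14)/6 = 42/6 = 7; σ²_A = ((14−4)/6)² = 2.778
te_B = (6 + 4·9 + 12)/6 = 54/6 = 9; σ²_B = ((12−6)/6)² = 1.000
te_C = (1 + 4·4 + 7)/6 = 24/6 = 4; σ²_C = ((7−1)/6)² = 1.000
te_D = (6 + 4·9 + 18)/6 = 60/6 = 10; σ²_D = ((18−6)/6)² = 4.000
te_E = (8 + 4·13 + 24)/6 = 84/6 = 14; σ²_E = ((24−8)/6)² = 7.111
te_F = (9 + 4·13 + 29)/6 = 90/6 = 15; σ²_F = ((29−9)/6)² = 11.111
te_G = (5 + 4·11 + 23)/6 = 72/6 = 12; σ²_G = ((23−5)/6)² = 9.000

Forward pass:
ES_A = 0; EF_A = 7
ES_B = 0; EF_B = 9
ES_C = max(EF_A=7, EF_B=9) = 9; EF_C = 9+4 = 13
ES_D = 13; EF_D = 13+10 = 23
ES_E = 9; EF_E = 9+14 = 23
ES_F = 23; EF_F = 23+15 = 38
ES_G = max(EF_D=23, EF_F=38) = 38; EF_G = 38+12 = 50
Expected project duration μ = 50 weeks. Critical path: B → E → F → G.

Variances on critical path: σ²_B=1.000, σ²_E=7.111, σ²_F=11.111, σ²_G=9.000.
Largest is σ²_F = 11.111.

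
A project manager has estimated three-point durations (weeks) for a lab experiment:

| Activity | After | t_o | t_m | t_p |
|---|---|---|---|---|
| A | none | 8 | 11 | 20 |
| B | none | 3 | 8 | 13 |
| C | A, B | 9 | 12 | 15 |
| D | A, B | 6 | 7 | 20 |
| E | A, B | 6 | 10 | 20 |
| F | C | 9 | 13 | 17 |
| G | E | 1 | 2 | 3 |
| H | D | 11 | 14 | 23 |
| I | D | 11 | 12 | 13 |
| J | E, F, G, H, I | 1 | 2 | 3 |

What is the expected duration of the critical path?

39 weeks

te_A = (8 + 4·11 + 20)/6 = 72/6 = 12
te_B = (3 + 4·8 + 13)/6 = 48/6 = 8
te_C = (9 + 4·12 + 15)/6 = 72/6 = 12
te_D = (6 + 4·7 + 20)/6 = 54/6 = 9
te_E = (6 + 4·10 + 20)/6 = 66/6 = 11
te_F = (9 + 4·13 + 17)/6 = 78/6 = 13
te_G = (1 + 4·2 + 3)/6 = 12/6 = 2
te_H = (11 + 4·14 + 23)/6 = 90/6 = 15
te_I = (11 + 4·12 + 13)/6 = 72/6 = 12
te_J = (1 + 4·2 + 3)/6 = 12/6 = 2

Forward pass:
ES_A = 0; EF_A = 12
ES_B = 0; EF_B = 8
ES_C = max(EF_A=12, EF_B=8) = 12; EF_C = 12+12 = 24
ES_D = max(EF_A=12, EF_B=8) = 12; EF_D = 12+9 = 21
ES_E = max(EF_A=12, EF_B=8) = 12; EF_E = 12+11 = 23
ES_F = 24; EF_F = 24+13 = 37
ES_G = 23; EF_G = 23+2 = 25
ES_H = 21; EF_H = 21+15 = 36
ES_I = 21; EF_I = 21+12 = 33
ES_J = max(EF_E=23, EF_F=37, EF_G=25, EF_H=36, EF_I=33) = 37; EF_J = 37+2 = 39
Expected project duration μ = 39 weeks. Critical path: A → C → F → J.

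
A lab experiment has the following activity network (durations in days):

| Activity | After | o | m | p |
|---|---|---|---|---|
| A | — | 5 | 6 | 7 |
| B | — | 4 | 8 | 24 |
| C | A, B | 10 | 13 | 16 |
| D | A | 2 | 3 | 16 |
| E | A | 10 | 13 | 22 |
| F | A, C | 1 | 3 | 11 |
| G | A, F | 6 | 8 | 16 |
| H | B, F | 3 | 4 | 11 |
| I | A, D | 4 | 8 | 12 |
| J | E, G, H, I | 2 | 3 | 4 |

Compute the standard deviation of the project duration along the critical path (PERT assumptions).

4.22 days

te_A = (5 + 4·6 + 7)/6 = 36/6 = 6; σ²_A = ((7−5)/6)² = 0.111
te_B = (4 + 4·8 + 24)/6 = 60/6 = 10; σ²_B = ((24−4)/6)² = 11.111
te_C = (10 + 4·13 + 16)/6 = 78/6 = 13; σ²_C = ((16−10)/6)² = 1.000
te_D = (2 + 4·3 + 16)/6 = 30/6 = 5; σ²_D = ((16−2)/6)² = 5.444
te_E = (10 + 4·13 + 22)/6 = 84/6 = 14; σ²_E = ((22−10)/6)² = 4.000
te_F = (1 + 4·3 + 11)/6 = 24/6 = 4; σ²_F = ((11−1)/6)² = 2.778
te_G = (6 + 4·8 + 16)/6 = 54/6 = 9; σ²_G = ((16−6)/6)² = 2.778
te_H = (3 + 4·4 + 11)/6 = 30/6 = 5; σ²_H = ((11−3)/6)² = 1.778
te_I = (4 + 4·8 + 12)/6 = 48/6 = 8; σ²_I = ((12−4)/6)² = 1.778
te_J = (2 + 4·3 + 4)/6 = 18/6 = 3; σ²_J = ((4−2)/6)² = 0.111

Forward pass:
ES_A = 0; EF_A = 6
ES_B = 0; EF_B = 10
ES_C = max(EF_A=6, EF_B=10) = 10; EF_C = 10+13 = 23
ES_D = 6; EF_D = 6+5 = 11
ES_E = 6; EF_E = 6+14 = 20
ES_F = max(EF_A=6, EF_C=23) = 23; EF_F = 23+4 = 27
ES_G = max(EF_A=6, EF_F=27) = 27; EF_G = 27+9 = 36
ES_H = max(EF_B=10, EF_F=27) = 27; EF_H = 27+5 = 32
ES_I = max(EF_A=6, EF_D=11) = 11; EF_I = 11+8 = 19
ES_J = max(EF_E=20, EF_G=36, EF_H=32, EF_I=19) = 36; EF_J = 36+3 = 39
Expected project duration μ = 39 days. Critical path: B → C → F → G → J.

Variance along critical path = 11.111 + 1.000 + 2.778 + 2.778 + 0.111 = 17.778
σ = √17.778 = 4.216 days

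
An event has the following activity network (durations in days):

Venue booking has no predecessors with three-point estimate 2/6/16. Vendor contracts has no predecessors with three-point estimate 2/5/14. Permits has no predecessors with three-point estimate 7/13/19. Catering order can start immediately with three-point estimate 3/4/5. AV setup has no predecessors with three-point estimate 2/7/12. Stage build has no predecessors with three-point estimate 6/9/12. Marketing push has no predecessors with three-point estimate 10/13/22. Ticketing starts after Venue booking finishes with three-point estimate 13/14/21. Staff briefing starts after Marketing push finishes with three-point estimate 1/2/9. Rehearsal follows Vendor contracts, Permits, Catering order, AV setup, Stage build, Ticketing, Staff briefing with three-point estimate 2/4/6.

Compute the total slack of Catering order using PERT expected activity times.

18 days

te_Venue booking = (2 + 4·6 + 16)/6 = 42/6 = 7
te_Vendor contracts = (2 + 4·5 + 14)/6 = 36/6 = 6
te_Permits = (7 + 4·13 + 19)/6 = 78/6 = 13
te_Catering order = (3 + 4·4 + 5)/6 = 24/6 = 4
te_AV setup = (2 + 4·7 + 12)/6 = 42/6 = 7
te_Stage build = (6 + 4·9 + 12)/6 = 54/6 = 9
te_Marketing push = (10 + 4·13 + 22)/6 = 84/6 = 14
te_Ticketing = (13 + 4·14 + 21)/6 = 90/6 = 15
te_Staff briefing = (1 + 4·2 + 9)/6 = 18/6 = 3
te_Rehearsal = (2 + 4·4 + 6)/6 = 24/6 = 4

Forward pass:
ES_Venue booking = 0; EF_Venue booking = 7
ES_Vendor contracts = 0; EF_Vendor contracts = 6
ES_Permits = 0; EF_Permits = 13
ES_Catering order = 0; EF_Catering order = 4
ES_AV setup = 0; EF_AV setup = 7
ES_Stage build = 0; EF_Stage build = 9
ES_Marketing push = 0; EF_Marketing push = 14
ES_Ticketing = 7; EF_Ticketing = 7+15 = 22
ES_Staff briefing = 14; EF_Staff briefing = 14+3 = 17
ES_Rehearsal = max(EF_Vendor contracts=6, EF_Permits=13, EF_Catering order=4, EF_AV setup=7, EF_Stage build=9, EF_Ticketing=22, EF_Staff briefing=17) = 22; EF_Rehearsal = 22+4 = 26
Expected project duration μ = 26 days. Critical path: Venue booking → Ticketing → Rehearsal.

Backward pass:
LF_Rehearsal = 26; LS_Rehearsal = 26−4 = 22
LF_Staff briefing = LS_Rehearsal = 22; LS_Staff briefing = 22−3 = 19
LF_Ticketing = LS_Rehearsal = 22; LS_Ticketing = 22−15 = 7
LF_Marketing push = LS_Staff briefing = 19; LS_Marketing push = 19−14 = 5
LF_Stage build = LS_Rehearsal = 22; LS_Stage build = 22−9 = 13
LF_AV setup = LS_Rehearsal = 22; LS_AV setup = 22−7 = 15
LF_Catering order = LS_Rehearsal = 22; LS_Catering order = 22−4 = 18
LF_Permits = LS_Rehearsal = 22; LS_Permits = 22−13 = 9
LF_Vendor contracts = LS_Rehearsal = 22; LS_Vendor contracts = 22−6 = 16
LF_Venue booking = LS_Ticketing = 7; LS_Venue booking = 7−7 = 0
Slack_Catering order = LS_Catering order − ES_Catering order = 18 − 0 = 18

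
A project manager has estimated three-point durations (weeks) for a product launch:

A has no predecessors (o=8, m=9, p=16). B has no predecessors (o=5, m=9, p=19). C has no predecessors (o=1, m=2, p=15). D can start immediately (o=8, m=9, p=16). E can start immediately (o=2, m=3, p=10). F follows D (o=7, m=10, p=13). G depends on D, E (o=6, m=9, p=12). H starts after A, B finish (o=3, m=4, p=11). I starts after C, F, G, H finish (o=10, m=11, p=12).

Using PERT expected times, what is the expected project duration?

31 weeks

te_A = (8 + 4·9 + 16)/6 = 60/6 = 10
te_B = (5 + 4·9 + 19)/6 = 60/6 = 10
te_C = (1 + 4·2 + 15)/6 = 24/6 = 4
te_D = (8 + 4·9 + 16)/6 = 60/6 = 10
te_E = (2 + 4·3 + 10)/6 = 24/6 = 4
te_F = (7 + 4·10 + 13)/6 = 60/6 = 10
te_G = (6 + 4·9 + 12)/6 = 54/6 = 9
te_H = (3 + 4·4 + 11)/6 = 30/6 = 5
te_I = (10 + 4·11 + 12)/6 = 66/6 = 11

Forward pass:
ES_A = 0; EF_A = 10
ES_B = 0; EF_B = 10
ES_C = 0; EF_C = 4
ES_D = 0; EF_D = 10
ES_E = 0; EF_E = 4
ES_F = 10; EF_F = 10+10 = 20
ES_G = max(EF_D=10, EF_E=4) = 10; EF_G = 10+9 = 19
ES_H = max(EF_A=10, EF_B=10) = 10; EF_H = 10+5 = 15
ES_I = max(EF_C=4, EF_F=20, EF_G=19, EF_H=15) = 20; EF_I = 20+11 = 31
Expected project duration μ = 31 weeks. Critical path: D → F → I.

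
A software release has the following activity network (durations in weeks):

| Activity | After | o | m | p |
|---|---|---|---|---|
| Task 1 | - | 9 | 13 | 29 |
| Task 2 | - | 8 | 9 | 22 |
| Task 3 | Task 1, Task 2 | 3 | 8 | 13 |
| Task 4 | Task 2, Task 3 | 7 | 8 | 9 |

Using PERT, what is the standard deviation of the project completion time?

3.74 weeks

te_Task 1 = (9 + 4·13 + 29)/6 = 90/6 = 15; σ²_Task 1 = ((29−9)/6)² = 11.111
te_Task 2 = (8 + 4·9 + 22)/6 = 66/6 = 11; σ²_Task 2 = ((22−8)/6)² = 5.444
te_Task 3 = (3 + 4·8 + 13)/6 = 48/6 = 8; σ²_Task 3 = ((13−3)/6)² = 2.778
te_Task 4 = (7 + 4·8 + 9)/6 = 48/6 = 8; σ²_Task 4 = ((9−7)/6)² = 0.111

Forward pass:
ES_Task 1 = 0; EF_Task 1 = 15
ES_Task 2 = 0; EF_Task 2 = 11
ES_Task 3 = max(EF_Task 1=15, EF_Task 2=11) = 15; EF_Task 3 = 15+8 = 23
ES_Task 4 = max(EF_Task 2=11, EF_Task 3=23) = 23; EF_Task 4 = 23+8 = 31
Expected project duration μ = 31 weeks. Critical path: Task 1 → Task 3 → Task 4.

Variance along critical path = 11.111 + 2.778 + 0.111 = 14.000
σ = √14.000 = 3.742 weeks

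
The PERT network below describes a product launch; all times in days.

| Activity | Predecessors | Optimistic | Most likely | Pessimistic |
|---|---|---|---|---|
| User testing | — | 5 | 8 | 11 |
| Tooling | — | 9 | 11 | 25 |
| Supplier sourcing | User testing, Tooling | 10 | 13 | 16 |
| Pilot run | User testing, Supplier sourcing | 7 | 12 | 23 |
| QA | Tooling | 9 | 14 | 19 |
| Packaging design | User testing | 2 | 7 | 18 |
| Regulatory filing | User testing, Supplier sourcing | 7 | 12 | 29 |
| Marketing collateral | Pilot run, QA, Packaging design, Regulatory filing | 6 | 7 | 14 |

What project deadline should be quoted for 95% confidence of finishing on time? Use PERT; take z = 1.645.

55.9 days

te_User testing = (5 + 4·8 + 11)/6 = 48/6 = 8; σ²_User testing = ((11−5)/6)² = 1.000
te_Tooling = (9 + 4·11 + 25)/6 = 78/6 = 13; σ²_Tooling = ((25−9)/6)² = 7.111
te_Supplier sourcing = (10 + 4·13 + 16)/6 = 78/6 = 13; σ²_Supplier sourcing = ((16−10)/6)² = 1.000
te_Pilot run = (7 + 4·12 + 23)/6 = 78/6 = 13; σ²_Pilot run = ((23−7)/6)² = 7.111
te_QA = (9 + 4·14 + 19)/6 = 84/6 = 14; σ²_QA = ((19−9)/6)² = 2.778
te_Packaging design = (2 + 4·7 + 18)/6 = 48/6 = 8; σ²_Packaging design = ((18−2)/6)² = 7.111
te_Regulatory filing = (7 + 4·12 + 29)/6 = 84/6 = 14; σ²_Regulatory filing = ((29−7)/6)² = 13.444
te_Marketing collateral = (6 + 4·7 + 14)/6 = 48/6 = 8; σ²_Marketing collateral = ((14−6)/6)² = 1.778

Forward pass:
ES_User testing = 0; EF_User testing = 8
ES_Tooling = 0; EF_Tooling = 13
ES_Supplier sourcing = max(EF_User testing=8, EF_Tooling=13) = 13; EF_Supplier sourcing = 13+13 = 26
ES_Pilot run = max(EF_User testing=8, EF_Supplier sourcing=26) = 26; EF_Pilot run = 26+13 = 39
ES_QA = 13; EF_QA = 13+14 = 27
ES_Packaging design = 8; EF_Packaging design = 8+8 = 16
ES_Regulatory filing = max(EF_User testing=8, EF_Supplier sourcing=26) = 26; EF_Regulatory filing = 26+14 = 40
ES_Marketing collateral = max(EF_Pilot run=39, EF_QA=27, EF_Packaging design=16, EF_Regulatory filing=40) = 40; EF_Marketing collateral = 40+8 = 48
Expected project duration μ = 48 days. Critical path: Tooling → Supplier sourcing → Regulatory filing → Marketing collateral.

Variance along critical path = 7.111 + 1.000 + 13.444 + 1.778 = 23.333; σ = 4.830 days.
D = μ + z·σ = 48 + 1.645·4.830 = 55.9 days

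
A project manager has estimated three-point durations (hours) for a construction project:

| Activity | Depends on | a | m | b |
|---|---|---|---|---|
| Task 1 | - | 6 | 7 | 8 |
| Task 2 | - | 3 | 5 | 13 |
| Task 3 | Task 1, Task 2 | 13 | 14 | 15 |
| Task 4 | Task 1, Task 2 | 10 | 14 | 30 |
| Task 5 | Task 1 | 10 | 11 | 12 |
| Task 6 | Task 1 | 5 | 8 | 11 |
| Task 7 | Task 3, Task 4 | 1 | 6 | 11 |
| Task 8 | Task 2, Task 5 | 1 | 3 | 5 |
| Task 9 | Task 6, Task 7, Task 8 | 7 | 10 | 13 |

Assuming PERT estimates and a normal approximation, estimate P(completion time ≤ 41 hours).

0.697

te_Task 1 = (6 + 4·7 + 8)/6 = 42/6 = 7; σ²_Task 1 = ((8−6)/6)² = 0.111
te_Task 2 = (3 + 4·5 + 13)/6 = 36/6 = 6; σ²_Task 2 = ((13−3)/6)² = 2.778
te_Task 3 = (13 + 4·14 + 15)/6 = 84/6 = 14; σ²_Task 3 = ((15−13)/6)² = 0.111
te_Task 4 = (10 + 4·14 + 30)/6 = 96/6 = 16; σ²_Task 4 = ((30−10)/6)² = 11.111
te_Task 5 = (10 + 4·11 + 12)/6 = 66/6 = 11; σ²_Task 5 = ((12−10)/6)² = 0.111
te_Task 6 = (5 + 4·8 + 11)/6 = 48/6 = 8; σ²_Task 6 = ((11−5)/6)² = 1.000
te_Task 7 = (1 + 4·6 + 11)/6 = 36/6 = 6; σ²_Task 7 = ((11−1)/6)² = 2.778
te_Task 8 = (1 + 4·3 + 5)/6 = 18/6 = 3; σ²_Task 8 = ((5−1)/6)² = 0.444
te_Task 9 = (7 + 4·10 + 13)/6 = 60/6 = 10; σ²_Task 9 = ((13−7)/6)² = 1.000

Forward pass:
ES_Task 1 = 0; EF_Task 1 = 7
ES_Task 2 = 0; EF_Task 2 = 6
ES_Task 3 = max(EF_Task 1=7, EF_Task 2=6) = 7; EF_Task 3 = 7+14 = 21
ES_Task 4 = max(EF_Task 1=7, EF_Task 2=6) = 7; EF_Task 4 = 7+16 = 23
ES_Task 5 = 7; EF_Task 5 = 7+11 = 18
ES_Task 6 = 7; EF_Task 6 = 7+8 = 15
ES_Task 7 = max(EF_Task 3=21, EF_Task 4=23) = 23; EF_Task 7 = 23+6 = 29
ES_Task 8 = max(EF_Task 2=6, EF_Task 5=18) = 18; EF_Task 8 = 18+3 = 21
ES_Task 9 = max(EF_Task 6=15, EF_Task 7=29, EF_Task 8=21) = 29; EF_Task 9 = 29+10 = 39
Expected project duration μ = 39 hours. Critical path: Task 1 → Task 4 → Task 7 → Task 9.

Variance along critical path = 0.111 + 11.111 + 2.778 + 1.000 = 15.000; σ = √15.000 = 3.873 hours.
Z = (41 − 39) / 3.873 = 0.516
P(T ≤ 41) = Φ(0.516) ≈ 0.697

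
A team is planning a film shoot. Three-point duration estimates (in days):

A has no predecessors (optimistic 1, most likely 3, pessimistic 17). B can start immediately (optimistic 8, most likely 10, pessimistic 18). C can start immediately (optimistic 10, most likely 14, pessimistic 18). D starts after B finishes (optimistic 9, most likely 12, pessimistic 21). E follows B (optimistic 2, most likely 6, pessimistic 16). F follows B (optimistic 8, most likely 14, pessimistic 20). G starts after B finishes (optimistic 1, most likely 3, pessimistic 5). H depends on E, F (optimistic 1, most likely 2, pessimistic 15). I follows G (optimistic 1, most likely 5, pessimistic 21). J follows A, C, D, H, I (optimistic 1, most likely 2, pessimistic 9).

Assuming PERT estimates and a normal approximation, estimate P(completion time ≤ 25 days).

te_A = (1 + 4·3 + 17)/6 = 30/6 = 5; σ²_A = ((17−1)/6)² = 7.111
te_B = (8 + 4·10 + 18)/6 = 66/6 = 11; σ²_B = ((18−8)/6)² = 2.778
te_C = (10 + 4·14 + 18)/6 = 84/6 = 14; σ²_C = ((18−10)/6)² = 1.778
te_D = (9 + 4·12 + 21)/6 = 78/6 = 13; σ²_D = ((21−9)/6)² = 4.000
te_E = (2 + 4·6 + 16)/6 = 42/6 = 7; σ²_E = ((16−2)/6)² = 5.444
te_F = (8 + 4·14 + 20)/6 = 84/6 = 14; σ²_F = ((20−8)/6)² = 4.000
te_G = (1 + 4·3 + 5)/6 = 18/6 = 3; σ²_G = ((5−1)/6)² = 0.444
te_H = (1 + 4·2 + 15)/6 = 24/6 = 4; σ²_H = ((15−1)/6)² = 5.444
te_I = (1 + 4·5 + 21)/6 = 42/6 = 7; σ²_I = ((21−1)/6)² = 11.111
te_J = (1 + 4·2 + 9)/6 = 18/6 = 3; σ²_J = ((9−1)/6)² = 1.778

Forward pass:
ES_A = 0; EF_A = 5
ES_B = 0; EF_B = 11
ES_C = 0; EF_C = 14
ES_D = 11; EF_D = 11+13 = 24
ES_E = 11; EF_E = 11+7 = 18
ES_F = 11; EF_F = 11+14 = 25
ES_G = 11; EF_G = 11+3 = 14
ES_H = max(EF_E=18, EF_F=25) = 25; EF_H = 25+4 = 29
ES_I = 14; EF_I = 14+7 = 21
ES_J = max(EF_A=5, EF_C=14, EF_D=24, EF_H=29, EF_I=21) = 29; EF_J = 29+3 = 32
Expected project duration μ = 32 days. Critical path: B → F → H → J.

Variance along critical path = 2.778 + 4.000 + 5.444 + 1.778 = 14.000; σ = √14.000 = 3.742 days.
Z = (25 − 32) / 3.742 = -1.871
P(T ≤ 25) = Φ(-1.871) ≈ 0.031

0.031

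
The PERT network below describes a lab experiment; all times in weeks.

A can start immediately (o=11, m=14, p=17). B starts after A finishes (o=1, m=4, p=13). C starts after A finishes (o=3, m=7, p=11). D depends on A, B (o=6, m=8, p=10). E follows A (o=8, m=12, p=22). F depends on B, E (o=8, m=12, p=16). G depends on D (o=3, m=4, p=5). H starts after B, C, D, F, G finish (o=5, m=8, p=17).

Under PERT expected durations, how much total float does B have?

8 weeks

te_A = (11 + 4·14 + 17)/6 = 84/6 = 14
te_B = (1 + 4·4 + 13)/6 = 30/6 = 5
te_C = (3 + 4·7 + 11)/6 = 42/6 = 7
te_D = (6 + 4·8 + 10)/6 = 48/6 = 8
te_E = (8 + 4·12 + 22)/6 = 78/6 = 13
te_F = (8 + 4·12 + 16)/6 = 72/6 = 12
te_G = (3 + 4·4 + 5)/6 = 24/6 = 4
te_H = (5 + 4·8 + 17)/6 = 54/6 = 9

Forward pass:
ES_A = 0; EF_A = 14
ES_B = 14; EF_B = 14+5 = 19
ES_C = 14; EF_C = 14+7 = 21
ES_D = max(EF_A=14, EF_B=19) = 19; EF_D = 19+8 = 27
ES_E = 14; EF_E = 14+13 = 27
ES_F = max(EF_B=19, EF_E=27) = 27; EF_F = 27+12 = 39
ES_G = 27; EF_G = 27+4 = 31
ES_H = max(EF_B=19, EF_C=21, EF_D=27, EF_F=39, EF_G=31) = 39; EF_H = 39+9 = 48
Expected project duration μ = 48 weeks. Critical path: A → E → F → H.

Backward pass:
LF_H = 48; LS_H = 48−9 = 39
LF_G = LS_H = 39; LS_G = 39−4 = 35
LF_F = LS_H = 39; LS_F = 39−12 = 27
LF_E = LS_F = 27; LS_E = 27−13 = 14
LF_D = min(LS_G=35, LS_H=39) = 35; LS_D = 35−8 = 27
LF_C = LS_H = 39; LS_C = 39−7 = 32
LF_B = min(LS_D=27, LS_F=27, LS_H=39) = 27; LS_B = 27−5 = 22
LF_A = min(LS_B=22, LS_C=32, LS_D=27, LS_E=14) = 14; LS_A = 14−14 = 0
Slack_B = LS_B − ES_B = 22 − 14 = 8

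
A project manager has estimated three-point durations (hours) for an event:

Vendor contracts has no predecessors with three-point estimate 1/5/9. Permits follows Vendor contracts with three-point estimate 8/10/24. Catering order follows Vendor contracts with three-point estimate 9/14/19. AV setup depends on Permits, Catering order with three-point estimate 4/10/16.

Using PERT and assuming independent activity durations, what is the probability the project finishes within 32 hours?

0.847

te_Vendor contracts = (1 + 4·5 + 9)/6 = 30/6 = 5; σ²_Vendor contracts = ((9−1)/6)² = 1.778
te_Permits = (8 + 4·10 + 24)/6 = 72/6 = 12; σ²_Permits = ((24−8)/6)² = 7.111
te_Catering order = (9 + 4·14 + 19)/6 = 84/6 = 14; σ²_Catering order = ((19−9)/6)² = 2.778
te_AV setup = (4 + 4·10 + 16)/6 = 60/6 = 10; σ²_AV setup = ((16−4)/6)² = 4.000

Forward pass:
ES_Vendor contracts = 0; EF_Vendor contracts = 5
ES_Permits = 5; EF_Permits = 5+12 = 17
ES_Catering order = 5; EF_Catering order = 5+14 = 19
ES_AV setup = max(EF_Permits=17, EF_Catering order=19) = 19; EF_AV setup = 19+10 = 29
Expected project duration μ = 29 hours. Critical path: Vendor contracts → Catering order → AV setup.

Variance along critical path = 1.778 + 2.778 + 4.000 = 8.556; σ = √8.556 = 2.925 hours.
Z = (32 − 29) / 2.925 = 1.026
P(T ≤ 32) = Φ(1.026) ≈ 0.847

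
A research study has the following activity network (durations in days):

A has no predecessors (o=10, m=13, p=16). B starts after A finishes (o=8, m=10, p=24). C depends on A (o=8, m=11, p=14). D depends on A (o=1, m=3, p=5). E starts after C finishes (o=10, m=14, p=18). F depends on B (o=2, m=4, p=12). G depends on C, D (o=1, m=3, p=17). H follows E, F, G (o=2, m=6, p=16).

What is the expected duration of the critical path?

45 days

te_A = (10 + 4·13 + 16)/6 = 78/6 = 13
te_B = (8 + 4·10 + 24)/6 = 72/6 = 12
te_C = (8 + 4·11 + 14)/6 = 66/6 = 11
te_D = (1 + 4·3 + 5)/6 = 18/6 = 3
te_E = (10 + 4·14 + 18)/6 = 84/6 = 14
te_F = (2 + 4·4 + 12)/6 = 30/6 = 5
te_G = (1 + 4·3 + 17)/6 = 30/6 = 5
te_H = (2 + 4·6 + 16)/6 = 42/6 = 7

Forward pass:
ES_A = 0; EF_A = 13
ES_B = 13; EF_B = 13+12 = 25
ES_C = 13; EF_C = 13+11 = 24
ES_D = 13; EF_D = 13+3 = 16
ES_E = 24; EF_E = 24+14 = 38
ES_F = 25; EF_F = 25+5 = 30
ES_G = max(EF_C=24, EF_D=16) = 24; EF_G = 24+5 = 29
ES_H = max(EF_E=38, EF_F=30, EF_G=29) = 38; EF_H = 38+7 = 45
Expected project duration μ = 45 days. Critical path: A → C → E → H.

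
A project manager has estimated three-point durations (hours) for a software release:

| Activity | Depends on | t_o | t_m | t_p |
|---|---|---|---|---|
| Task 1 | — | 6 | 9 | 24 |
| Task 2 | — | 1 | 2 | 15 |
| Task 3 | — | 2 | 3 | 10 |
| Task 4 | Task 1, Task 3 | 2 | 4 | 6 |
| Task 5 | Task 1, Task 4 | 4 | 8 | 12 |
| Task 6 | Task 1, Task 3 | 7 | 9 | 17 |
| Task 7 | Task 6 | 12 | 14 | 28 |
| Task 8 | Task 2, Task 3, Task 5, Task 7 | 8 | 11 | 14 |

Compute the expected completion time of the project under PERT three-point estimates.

te_Task 1 = (6 + 4·9 + 24)/6 = 66/6 = 11
te_Task 2 = (1 + 4·2 + 15)/6 = 24/6 = 4
te_Task 3 = (2 + 4·3 + 10)/6 = 24/6 = 4
te_Task 4 = (2 + 4·4 + 6)/6 = 24/6 = 4
te_Task 5 = (4 + 4·8 + 12)/6 = 48/6 = 8
te_Task 6 = (7 + 4·9 + 17)/6 = 60/6 = 10
te_Task 7 = (12 + 4·14 + 28)/6 = 96/6 = 16
te_Task 8 = (8 + 4·11 + 14)/6 = 66/6 = 11

Forward pass:
ES_Task 1 = 0; EF_Task 1 = 11
ES_Task 2 = 0; EF_Task 2 = 4
ES_Task 3 = 0; EF_Task 3 = 4
ES_Task 4 = max(EF_Task 1=11, EF_Task 3=4) = 11; EF_Task 4 = 11+4 = 15
ES_Task 5 = max(EF_Task 1=11, EF_Task 4=15) = 15; EF_Task 5 = 15+8 = 23
ES_Task 6 = max(EF_Task 1=11, EF_Task 3=4) = 11; EF_Task 6 = 11+10 = 21
ES_Task 7 = 21; EF_Task 7 = 21+16 = 37
ES_Task 8 = max(EF_Task 2=4, EF_Task 3=4, EF_Task 5=23, EF_Task 7=37) = 37; EF_Task 8 = 37+11 = 48
Expected project duration μ = 48 hours. Critical path: Task 1 → Task 6 → Task 7 → Task 8.

48 hours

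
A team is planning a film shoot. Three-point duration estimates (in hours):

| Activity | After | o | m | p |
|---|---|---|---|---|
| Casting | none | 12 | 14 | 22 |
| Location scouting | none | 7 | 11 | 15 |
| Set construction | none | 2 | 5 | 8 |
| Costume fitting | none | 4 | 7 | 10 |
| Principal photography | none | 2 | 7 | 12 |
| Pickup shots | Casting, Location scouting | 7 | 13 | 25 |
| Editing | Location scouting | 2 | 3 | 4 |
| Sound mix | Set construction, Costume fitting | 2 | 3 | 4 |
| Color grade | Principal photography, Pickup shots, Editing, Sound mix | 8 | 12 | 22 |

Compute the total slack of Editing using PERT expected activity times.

15 hours

te_Casting = (12 + 4·14 + 22)/6 = 90/6 = 15
te_Location scouting = (7 + 4·11 + 15)/6 = 66/6 = 11
te_Set construction = (2 + 4·5 + 8)/6 = 30/6 = 5
te_Costume fitting = (4 + 4·7 + 10)/6 = 42/6 = 7
te_Principal photography = (2 + 4·7 + 12)/6 = 42/6 = 7
te_Pickup shots = (7 + 4·13 + 25)/6 = 84/6 = 14
te_Editing = (2 + 4·3 + 4)/6 = 18/6 = 3
te_Sound mix = (2 + 4·3 + 4)/6 = 18/6 = 3
te_Color grade = (8 + 4·12 + 22)/6 = 78/6 = 13

Forward pass:
ES_Casting = 0; EF_Casting = 15
ES_Location scouting = 0; EF_Location scouting = 11
ES_Set construction = 0; EF_Set construction = 5
ES_Costume fitting = 0; EF_Costume fitting = 7
ES_Principal photography = 0; EF_Principal photography = 7
ES_Pickup shots = max(EF_Casting=15, EF_Location scouting=11) = 15; EF_Pickup shots = 15+14 = 29
ES_Editing = 11; EF_Editing = 11+3 = 14
ES_Sound mix = max(EF_Set construction=5, EF_Costume fitting=7) = 7; EF_Sound mix = 7+3 = 10
ES_Color grade = max(EF_Principal photography=7, EF_Pickup shots=29, EF_Editing=14, EF_Sound mix=10) = 29; EF_Color grade = 29+13 = 42
Expected project duration μ = 42 hours. Critical path: Casting → Pickup shots → Color grade.

Backward pass:
LF_Color grade = 42; LS_Color grade = 42−13 = 29
LF_Sound mix = LS_Color grade = 29; LS_Sound mix = 29−3 = 26
LF_Editing = LS_Color grade = 29; LS_Editing = 29−3 = 26
LF_Pickup shots = LS_Color grade = 29; LS_Pickup shots = 29−14 = 15
LF_Principal photography = LS_Color grade = 29; LS_Principal photography = 29−7 = 22
LF_Costume fitting = LS_Sound mix = 26; LS_Costume fitting = 26−7 = 19
LF_Set construction = LS_Sound mix = 26; LS_Set construction = 26−5 = 21
LF_Location scouting = min(LS_Pickup shots=15, LS_Editing=26) = 15; LS_Location scouting = 15−11 = 4
LF_Casting = LS_Pickup shots = 15; LS_Casting = 15−15 = 0
Slack_Editing = LS_Editing − ES_Editing = 26 − 11 = 15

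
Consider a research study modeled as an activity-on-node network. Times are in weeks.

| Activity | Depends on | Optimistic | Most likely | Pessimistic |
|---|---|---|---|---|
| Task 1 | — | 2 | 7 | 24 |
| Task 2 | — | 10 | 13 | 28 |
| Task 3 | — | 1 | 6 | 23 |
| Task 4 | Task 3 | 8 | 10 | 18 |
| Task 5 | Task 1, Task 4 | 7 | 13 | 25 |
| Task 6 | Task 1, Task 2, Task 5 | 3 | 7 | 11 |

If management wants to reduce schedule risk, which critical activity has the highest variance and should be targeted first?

Task 3

te_Task 1 = (2 + 4·7 + 24)/6 = 54/6 = 9; σ²_Task 1 = ((24−2)/6)² = 13.444
te_Task 2 = (10 + 4·13 + 28)/6 = 90/6 = 15; σ²_Task 2 = ((28−10)/6)² = 9.000
te_Task 3 = (1 + 4·6 + 23)/6 = 48/6 = 8; σ²_Task 3 = ((23−1)/6)² = 13.444
te_Task 4 = (8 + 4·10 + 18)/6 = 66/6 = 11; σ²_Task 4 = ((18−8)/6)² = 2.778
te_Task 5 = (7 + 4·13 + 25)/6 = 84/6 = 14; σ²_Task 5 = ((25−7)/6)² = 9.000
te_Task 6 = (3 + 4·7 + 11)/6 = 42/6 = 7; σ²_Task 6 = ((11−3)/6)² = 1.778

Forward pass:
ES_Task 1 = 0; EF_Task 1 = 9
ES_Task 2 = 0; EF_Task 2 = 15
ES_Task 3 = 0; EF_Task 3 = 8
ES_Task 4 = 8; EF_Task 4 = 8+11 = 19
ES_Task 5 = max(EF_Task 1=9, EF_Task 4=19) = 19; EF_Task 5 = 19+14 = 33
ES_Task 6 = max(EF_Task 1=9, EF_Task 2=15, EF_Task 5=33) = 33; EF_Task 6 = 33+7 = 40
Expected project duration μ = 40 weeks. Critical path: Task 3 → Task 4 → Task 5 → Task 6.

Variances on critical path: σ²_Task 3=13.444, σ²_Task 4=2.778, σ²_Task 5=9.000, σ²_Task 6=1.778.
Largest is σ²_Task 3 = 13.444.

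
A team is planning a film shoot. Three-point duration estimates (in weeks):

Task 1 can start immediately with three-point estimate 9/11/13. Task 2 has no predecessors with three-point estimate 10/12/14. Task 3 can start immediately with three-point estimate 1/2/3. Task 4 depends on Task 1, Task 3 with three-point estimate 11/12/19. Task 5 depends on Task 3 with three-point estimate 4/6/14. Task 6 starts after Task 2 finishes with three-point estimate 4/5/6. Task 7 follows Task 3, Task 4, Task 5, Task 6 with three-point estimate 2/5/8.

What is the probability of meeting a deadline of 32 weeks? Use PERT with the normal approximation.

0.953

te_Task 1 = (9 + 4·11 + 13)/6 = 66/6 = 11; σ²_Task 1 = ((13−9)/6)² = 0.444
te_Task 2 = (10 + 4·12 + 14)/6 = 72/6 = 12; σ²_Task 2 = ((14−10)/6)² = 0.444
te_Task 3 = (1 + 4·2 + 3)/6 = 12/6 = 2; σ²_Task 3 = ((3−1)/6)² = 0.111
te_Task 4 = (11 + 4·12 + 19)/6 = 78/6 = 13; σ²_Task 4 = ((19−11)/6)² = 1.778
te_Task 5 = (4 + 4·6 + 14)/6 = 42/6 = 7; σ²_Task 5 = ((14−4)/6)² = 2.778
te_Task 6 = (4 + 4·5 + 6)/6 = 30/6 = 5; σ²_Task 6 = ((6−4)/6)² = 0.111
te_Task 7 = (2 + 4·5 + 8)/6 = 30/6 = 5; σ²_Task 7 = ((8−2)/6)² = 1.000

Forward pass:
ES_Task 1 = 0; EF_Task 1 = 11
ES_Task 2 = 0; EF_Task 2 = 12
ES_Task 3 = 0; EF_Task 3 = 2
ES_Task 4 = max(EF_Task 1=11, EF_Task 3=2) = 11; EF_Task 4 = 11+13 = 24
ES_Task 5 = 2; EF_Task 5 = 2+7 = 9
ES_Task 6 = 12; EF_Task 6 = 12+5 = 17
ES_Task 7 = max(EF_Task 3=2, EF_Task 4=24, EF_Task 5=9, EF_Task 6=17) = 24; EF_Task 7 = 24+5 = 29
Expected project duration μ = 29 weeks. Critical path: Task 1 → Task 4 → Task 7.

Variance along critical path = 0.444 + 1.778 + 1.000 = 3.222; σ = √3.222 = 1.795 weeks.
Z = (32 − 29) / 1.795 = 1.671
P(T ≤ 32) = Φ(1.671) ≈ 0.953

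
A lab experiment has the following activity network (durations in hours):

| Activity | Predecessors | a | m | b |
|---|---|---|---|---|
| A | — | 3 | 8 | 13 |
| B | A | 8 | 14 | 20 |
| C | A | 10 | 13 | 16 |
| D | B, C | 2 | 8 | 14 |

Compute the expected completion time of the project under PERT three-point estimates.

30 hours

te_A = (3 + 4·8 + 13)/6 = 48/6 = 8
te_B = (8 + 4·14 + 20)/6 = 84/6 = 14
te_C = (10 + 4·13 + 16)/6 = 78/6 = 13
te_D = (2 + 4·8 + 14)/6 = 48/6 = 8

Forward pass:
ES_A = 0; EF_A = 8
ES_B = 8; EF_B = 8+14 = 22
ES_C = 8; EF_C = 8+13 = 21
ES_D = max(EF_B=22, EF_C=21) = 22; EF_D = 22+8 = 30
Expected project duration μ = 30 hours. Critical path: A → B → D.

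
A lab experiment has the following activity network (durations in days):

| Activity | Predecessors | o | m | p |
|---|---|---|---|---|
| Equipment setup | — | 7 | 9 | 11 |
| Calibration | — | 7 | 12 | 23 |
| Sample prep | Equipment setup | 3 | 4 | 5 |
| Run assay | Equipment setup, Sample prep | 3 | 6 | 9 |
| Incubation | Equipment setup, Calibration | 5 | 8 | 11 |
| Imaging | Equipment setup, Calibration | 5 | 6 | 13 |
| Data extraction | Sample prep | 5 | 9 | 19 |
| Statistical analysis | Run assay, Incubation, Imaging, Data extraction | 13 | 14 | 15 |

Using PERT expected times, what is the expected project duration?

37 days

te_Equipment setup = (7 + 4·9 + 11)/6 = 54/6 = 9
te_Calibration = (7 + 4·12 + 23)/6 = 78/6 = 13
te_Sample prep = (3 + 4·4 + 5)/6 = 24/6 = 4
te_Run assay = (3 + 4·6 + 9)/6 = 36/6 = 6
te_Incubation = (5 + 4·8 + 11)/6 = 48/6 = 8
te_Imaging = (5 + 4·6 + 13)/6 = 42/6 = 7
te_Data extraction = (5 + 4·9 + 19)/6 = 60/6 = 10
te_Statistical analysis = (13 + 4·14 + 15)/6 = 84/6 = 14

Forward pass:
ES_Equipment setup = 0; EF_Equipment setup = 9
ES_Calibration = 0; EF_Calibration = 13
ES_Sample prep = 9; EF_Sample prep = 9+4 = 13
ES_Run assay = max(EF_Equipment setup=9, EF_Sample prep=13) = 13; EF_Run assay = 13+6 = 19
ES_Incubation = max(EF_Equipment setup=9, EF_Calibration=13) = 13; EF_Incubation = 13+8 = 21
ES_Imaging = max(EF_Equipment setup=9, EF_Calibration=13) = 13; EF_Imaging = 13+7 = 20
ES_Data extraction = 13; EF_Data extraction = 13+10 = 23
ES_Statistical analysis = max(EF_Run assay=19, EF_Incubation=21, EF_Imaging=20, EF_Data extraction=23) = 23; EF_Statistical analysis = 23+14 = 37
Expected project duration μ = 37 days. Critical path: Equipment setup → Sample prep → Data extraction → Statistical analysis.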